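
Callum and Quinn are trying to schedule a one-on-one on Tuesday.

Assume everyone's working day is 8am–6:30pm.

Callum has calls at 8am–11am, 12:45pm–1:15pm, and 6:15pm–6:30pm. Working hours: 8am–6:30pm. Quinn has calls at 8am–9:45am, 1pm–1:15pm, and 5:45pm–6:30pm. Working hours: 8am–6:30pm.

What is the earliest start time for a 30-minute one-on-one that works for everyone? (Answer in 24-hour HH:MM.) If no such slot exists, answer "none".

11:00

Callum free within 08:00–18:30: 11:00–12:45, 13:15–18:15.
Quinn free within 08:00–18:30: 09:45–13:00, 13:15–17:45.
Callum ∩ Quinn: 11:00–12:45, 13:15–17:45.
Windows ≥ 30 min: 11:00–12:45, 13:15–17:45.
Earliest such window starts at 11:00.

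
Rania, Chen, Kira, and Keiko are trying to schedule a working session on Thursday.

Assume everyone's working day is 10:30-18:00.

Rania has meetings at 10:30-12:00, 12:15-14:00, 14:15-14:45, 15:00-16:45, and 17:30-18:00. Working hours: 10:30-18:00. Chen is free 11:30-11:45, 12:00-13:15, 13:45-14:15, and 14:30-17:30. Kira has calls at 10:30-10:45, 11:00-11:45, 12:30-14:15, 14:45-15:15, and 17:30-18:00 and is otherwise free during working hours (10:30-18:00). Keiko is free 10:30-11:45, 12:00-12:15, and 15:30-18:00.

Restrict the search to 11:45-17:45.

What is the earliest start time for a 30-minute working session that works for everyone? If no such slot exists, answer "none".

Rania free within 10:30–18:00: 12:00–12:15, 14:00–14:15, 14:45–15:00, 16:45–17:30.
Kira free within 10:30–18:00: 10:45–11:00, 11:45–12:30, 14:15–14:45, 15:15–17:30.
Rania ∩ Chen: 12:00–12:15, 14:00–14:15, 14:45–15:00, 16:45–17:30.
Rania ∩ Chen ∩ Kira: 12:00–12:15, 16:45–17:30.
Rania ∩ Chen ∩ Kira ∩ Keiko: 12:00–12:15, 16:45–17:30.
Restricted to 11:45–17:45: 12:00–12:15, 16:45–17:30.
Windows ≥ 30 min: 16:45–17:30.
Earliest such window starts at 16:45.

16:45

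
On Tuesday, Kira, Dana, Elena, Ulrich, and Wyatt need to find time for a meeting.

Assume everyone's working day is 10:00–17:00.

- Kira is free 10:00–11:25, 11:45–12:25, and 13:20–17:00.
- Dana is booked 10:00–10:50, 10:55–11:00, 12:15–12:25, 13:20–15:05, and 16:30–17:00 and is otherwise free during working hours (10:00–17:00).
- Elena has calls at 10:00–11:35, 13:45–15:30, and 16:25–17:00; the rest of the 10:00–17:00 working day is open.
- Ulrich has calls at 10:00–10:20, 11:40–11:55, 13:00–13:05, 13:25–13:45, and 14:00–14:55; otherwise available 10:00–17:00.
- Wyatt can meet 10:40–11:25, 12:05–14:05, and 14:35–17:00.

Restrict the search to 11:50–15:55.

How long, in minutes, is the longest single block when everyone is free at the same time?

25 minutes

Dana free within 10:00–17:00: 10:50–10:55, 11:00–12:15, 12:25–13:20, 15:05–16:30.
Elena free within 10:00–17:00: 11:35–13:45, 15:30–16:25.
Ulrich free within 10:00–17:00: 10:20–11:40, 11:55–13:00, 13:05–13:25, 13:45–14:00, 14:55–17:00.
Kira ∩ Dana: 10:50–10:55, 11:00–11:25, 11:45–12:15, 15:05–16:30.
Kira ∩ Dana ∩ Elena: 11:45–12:15, 15:30–16:25.
Kira ∩ Dana ∩ Elena ∩ Ulrich: 11:55–12:15, 15:30–16:25.
Kira ∩ Dana ∩ Elena ∩ Ulrich ∩ Wyatt: 12:05–12:15, 15:30–16:25.
Restricted to 11:50–15:55: 12:05–12:15, 15:30–15:55.
Common window lengths: 10, 25 min; longest is 25.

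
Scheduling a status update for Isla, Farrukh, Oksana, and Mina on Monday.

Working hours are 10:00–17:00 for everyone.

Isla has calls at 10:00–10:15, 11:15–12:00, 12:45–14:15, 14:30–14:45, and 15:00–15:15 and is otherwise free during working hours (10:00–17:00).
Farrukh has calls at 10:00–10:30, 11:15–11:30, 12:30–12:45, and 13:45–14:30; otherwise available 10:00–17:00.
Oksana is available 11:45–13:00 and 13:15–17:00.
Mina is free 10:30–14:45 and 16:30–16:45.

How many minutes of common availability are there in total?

Isla free within 10:00–17:00: 10:15–11:15, 12:00–12:45, 14:15–14:30, 14:45–15:00, 15:15–17:00.
Farrukh free within 10:00–17:00: 10:30–11:15, 11:30–12:30, 12:45–13:45, 14:30–17:00.
Isla ∩ Farrukh: 10:30–11:15, 12:00–12:30, 14:45–15:00, 15:15–17:00.
Isla ∩ Farrukh ∩ Oksana: 12:00–12:30, 14:45–15:00, 15:15–17:00.
Isla ∩ Farrukh ∩ Oksana ∩ Mina: 12:00–12:30, 16:30–16:45.
Total common minutes: 30 + 15 = 45.

45 minutes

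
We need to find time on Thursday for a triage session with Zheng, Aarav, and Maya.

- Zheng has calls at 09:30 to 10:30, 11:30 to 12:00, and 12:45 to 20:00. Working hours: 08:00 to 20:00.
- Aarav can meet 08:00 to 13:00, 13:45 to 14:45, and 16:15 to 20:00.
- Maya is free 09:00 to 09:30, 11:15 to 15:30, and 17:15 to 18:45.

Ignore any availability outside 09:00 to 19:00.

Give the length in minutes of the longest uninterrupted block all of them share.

45 minutes

Zheng free within 08:00–20:00: 08:00–09:30, 10:30–11:30, 12:00–12:45.
Zheng ∩ Aarav: 08:00–09:30, 10:30–11:30, 12:00–12:45.
Zheng ∩ Aarav ∩ Maya: 09:00–09:30, 11:15–11:30, 12:00–12:45.
Restricted to 09:00–19:00: 09:00–09:30, 11:15–11:30, 12:00–12:45.
Common window lengths: 30, 15, 45 min; longest is 45.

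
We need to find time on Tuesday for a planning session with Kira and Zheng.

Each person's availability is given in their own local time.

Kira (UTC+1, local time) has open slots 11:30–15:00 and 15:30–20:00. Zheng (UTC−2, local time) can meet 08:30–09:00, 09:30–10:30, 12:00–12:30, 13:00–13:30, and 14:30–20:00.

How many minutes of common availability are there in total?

Kira → UTC: 10:30–14:00, 14:30–19:00.
Zheng → UTC: 10:30–11:00, 11:30–12:30, 14:00–14:30, 15:00–15:30, 16:30–22:00.
Kira ∩ Zheng: 10:30–11:00, 11:30–12:30, 15:00–15:30, 16:30–19:00.
Total common minutes: 30 + 60 + 30 + 150 = 270.

270 minutes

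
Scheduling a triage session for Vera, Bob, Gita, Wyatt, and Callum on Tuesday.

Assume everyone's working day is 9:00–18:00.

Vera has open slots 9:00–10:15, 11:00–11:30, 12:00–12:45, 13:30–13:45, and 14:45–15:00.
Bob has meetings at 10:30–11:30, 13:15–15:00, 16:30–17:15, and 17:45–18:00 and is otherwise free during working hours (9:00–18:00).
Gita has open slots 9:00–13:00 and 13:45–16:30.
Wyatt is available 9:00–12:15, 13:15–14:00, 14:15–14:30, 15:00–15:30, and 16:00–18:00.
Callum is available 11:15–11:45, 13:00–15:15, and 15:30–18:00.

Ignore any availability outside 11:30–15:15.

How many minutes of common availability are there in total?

Bob free within 09:00–18:00: 09:00–10:30, 11:30–13:15, 15:00–16:30, 17:15–17:45.
Vera ∩ Bob: 09:00–10:15, 12:00–12:45.
Vera ∩ Bob ∩ Gita: 09:00–10:15, 12:00–12:45.
Vera ∩ Bob ∩ Gita ∩ Wyatt: 09:00–10:15, 12:00–12:15.
Vera ∩ Bob ∩ Gita ∩ Wyatt ∩ Callum: (none).
Restricted to 11:30–15:15: (none).
Total common minutes: 0.

0 minutes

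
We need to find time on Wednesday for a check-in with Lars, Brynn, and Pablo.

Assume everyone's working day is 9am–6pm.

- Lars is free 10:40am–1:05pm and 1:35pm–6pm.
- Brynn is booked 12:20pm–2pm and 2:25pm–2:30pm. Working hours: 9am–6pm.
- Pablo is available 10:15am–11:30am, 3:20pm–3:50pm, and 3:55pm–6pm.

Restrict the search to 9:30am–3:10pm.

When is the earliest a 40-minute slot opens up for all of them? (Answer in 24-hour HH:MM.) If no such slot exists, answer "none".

Brynn free within 09:00–18:00: 09:00–12:20, 14:00–14:25, 14:30–18:00.
Lars ∩ Brynn: 10:40–12:20, 14:00–14:25, 14:30–18:00.
Lars ∩ Brynn ∩ Pablo: 10:40–11:30, 15:20–15:50, 15:55–18:00.
Restricted to 09:30–15:10: 10:40–11:30.
Windows ≥ 40 min: 10:40–11:30.
Earliest such window starts at 10:40.

10:40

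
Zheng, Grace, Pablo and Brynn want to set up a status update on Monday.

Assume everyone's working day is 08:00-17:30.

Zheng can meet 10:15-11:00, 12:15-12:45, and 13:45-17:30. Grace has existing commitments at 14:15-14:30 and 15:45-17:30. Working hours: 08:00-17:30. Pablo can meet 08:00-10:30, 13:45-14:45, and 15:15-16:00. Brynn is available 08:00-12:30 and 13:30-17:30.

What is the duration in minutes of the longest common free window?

30 minutes

Grace free within 08:00–17:30: 08:00–14:15, 14:30–15:45.
Zheng ∩ Grace: 10:15–11:00, 12:15–12:45, 13:45–14:15, 14:30–15:45.
Zheng ∩ Grace ∩ Pablo: 10:15–10:30, 13:45–14:15, 14:30–14:45, 15:15–15:45.
Zheng ∩ Grace ∩ Pablo ∩ Brynn: 10:15–10:30, 13:45–14:15, 14:30–14:45, 15:15–15:45.
Common window lengths: 15, 30, 15, 30 min; longest is 30.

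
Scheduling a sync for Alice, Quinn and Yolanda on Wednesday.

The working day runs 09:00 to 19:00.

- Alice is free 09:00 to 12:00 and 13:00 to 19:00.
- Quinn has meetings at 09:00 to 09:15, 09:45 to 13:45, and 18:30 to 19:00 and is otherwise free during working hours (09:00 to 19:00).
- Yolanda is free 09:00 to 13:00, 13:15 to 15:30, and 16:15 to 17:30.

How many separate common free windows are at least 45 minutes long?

Quinn free within 09:00–19:00: 09:15–09:45, 13:45–18:30.
Alice ∩ Quinn: 09:15–09:45, 13:45–18:30.
Alice ∩ Quinn ∩ Yolanda: 09:15–09:45, 13:45–15:30, 16:15–17:30.
Windows ≥ 45 min: 13:45–15:30, 16:15–17:30.
That's 2 windows.

2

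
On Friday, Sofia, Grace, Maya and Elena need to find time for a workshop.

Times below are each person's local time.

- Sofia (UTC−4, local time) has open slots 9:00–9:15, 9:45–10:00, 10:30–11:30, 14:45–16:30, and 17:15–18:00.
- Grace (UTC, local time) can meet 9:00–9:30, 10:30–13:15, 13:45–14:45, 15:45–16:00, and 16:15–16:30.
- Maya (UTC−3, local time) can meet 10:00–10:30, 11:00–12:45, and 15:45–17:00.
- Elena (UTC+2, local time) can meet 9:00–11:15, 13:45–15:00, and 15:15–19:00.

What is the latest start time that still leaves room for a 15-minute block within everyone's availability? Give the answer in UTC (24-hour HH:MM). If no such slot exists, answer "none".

Sofia → UTC: 13:00–13:15, 13:45–14:00, 14:30–15:30, 18:45–20:30, 21:15–22:00.
Grace → UTC: 09:00–09:30, 10:30–13:15, 13:45–14:45, 15:45–16:00, 16:15–16:30.
Maya → UTC: 13:00–13:30, 14:00–15:45, 18:45–20:00.
Elena → UTC: 07:00–09:15, 11:45–13:00, 13:15–17:00.
Sofia ∩ Grace: 13:00–13:15, 13:45–14:00, 14:30–14:45.
Sofia ∩ Grace ∩ Maya: 13:00–13:15, 14:30–14:45.
Sofia ∩ Grace ∩ Maya ∩ Elena: 14:30–14:45.
Windows ≥ 15 min: 14:30–14:45.
Latest start in the last window 14:30–14:45 is 14:45 − 15 min = 14:30.

14:30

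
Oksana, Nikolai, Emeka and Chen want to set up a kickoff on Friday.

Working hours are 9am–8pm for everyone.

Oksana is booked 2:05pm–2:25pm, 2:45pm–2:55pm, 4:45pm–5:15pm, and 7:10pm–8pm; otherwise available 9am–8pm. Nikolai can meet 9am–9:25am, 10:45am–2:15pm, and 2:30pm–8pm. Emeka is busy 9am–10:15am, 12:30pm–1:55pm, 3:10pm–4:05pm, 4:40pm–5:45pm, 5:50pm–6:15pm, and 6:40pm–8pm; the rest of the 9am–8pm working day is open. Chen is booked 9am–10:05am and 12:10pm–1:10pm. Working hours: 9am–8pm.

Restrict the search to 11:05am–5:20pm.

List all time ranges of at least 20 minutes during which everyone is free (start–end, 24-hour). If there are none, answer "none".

Oksana free within 09:00–20:00: 09:00–14:05, 14:25–14:45, 14:55–16:45, 17:15–19:10.
Emeka free within 09:00–20:00: 10:15–12:30, 13:55–15:10, 16:05–16:40, 17:45–17:50, 18:15–18:40.
Chen free within 09:00–20:00: 10:05–12:10, 13:10–20:00.
Oksana ∩ Nikolai: 09:00–09:25, 10:45–14:05, 14:30–14:45, 14:55–16:45, 17:15–19:10.
Oksana ∩ Nikolai ∩ Emeka: 10:45–12:30, 13:55–14:05, 14:30–14:45, 14:55–15:10, 16:05–16:40, 17:45–17:50, 18:15–18:40.
Oksana ∩ Nikolai ∩ Emeka ∩ Chen: 10:45–12:10, 13:55–14:05, 14:30–14:45, 14:55–15:10, 16:05–16:40, 17:45–17:50, 18:15–18:40.
Restricted to 11:05–17:20: 11:05–12:10, 13:55–14:05, 14:30–14:45, 14:55–15:10, 16:05–16:40.
Windows ≥ 20 min: 11:05–12:10, 16:05–16:40.

11:05–12:10, 16:05–16:40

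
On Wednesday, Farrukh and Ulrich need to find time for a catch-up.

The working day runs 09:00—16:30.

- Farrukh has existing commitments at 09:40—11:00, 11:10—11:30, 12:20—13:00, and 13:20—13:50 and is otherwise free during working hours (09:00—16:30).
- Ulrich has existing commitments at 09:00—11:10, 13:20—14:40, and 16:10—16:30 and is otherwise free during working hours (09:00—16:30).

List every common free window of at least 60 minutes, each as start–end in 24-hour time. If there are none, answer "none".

Farrukh free within 09:00–16:30: 09:00–09:40, 11:00–11:10, 11:30–12:20, 13:00–13:20, 13:50–16:30.
Ulrich free within 09:00–16:30: 11:10–13:20, 14:40–16:10.
Farrukh ∩ Ulrich: 11:30–12:20, 13:00–13:20, 14:40–16:10.
Windows ≥ 60 min: 14:40–16:10.

14:40–16:10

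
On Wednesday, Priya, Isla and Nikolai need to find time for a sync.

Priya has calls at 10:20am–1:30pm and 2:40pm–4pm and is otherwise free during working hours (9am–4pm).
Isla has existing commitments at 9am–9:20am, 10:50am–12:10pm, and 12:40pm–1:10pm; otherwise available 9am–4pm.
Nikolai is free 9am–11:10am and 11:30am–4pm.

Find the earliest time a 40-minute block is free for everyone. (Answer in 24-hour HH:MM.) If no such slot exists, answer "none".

Priya free within 09:00–16:00: 09:00–10:20, 13:30–14:40.
Isla free within 09:00–16:00: 09:20–10:50, 12:10–12:40, 13:10–16:00.
Priya ∩ Isla: 09:20–10:20, 13:30–14:40.
Priya ∩ Isla ∩ Nikolai: 09:20–10:20, 13:30–14:40.
Windows ≥ 40 min: 09:20–10:20, 13:30–14:40.
Earliest such window starts at 09:20.

09:20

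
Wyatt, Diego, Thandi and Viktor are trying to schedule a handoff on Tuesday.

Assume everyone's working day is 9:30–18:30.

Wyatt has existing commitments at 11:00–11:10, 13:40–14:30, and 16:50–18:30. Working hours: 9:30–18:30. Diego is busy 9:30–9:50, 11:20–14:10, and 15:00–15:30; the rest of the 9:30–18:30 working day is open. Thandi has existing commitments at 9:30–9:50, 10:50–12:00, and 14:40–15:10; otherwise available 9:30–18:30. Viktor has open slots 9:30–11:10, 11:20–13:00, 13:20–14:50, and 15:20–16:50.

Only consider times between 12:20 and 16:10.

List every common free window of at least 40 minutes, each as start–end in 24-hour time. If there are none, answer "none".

Wyatt free within 09:30–18:30: 09:30–11:00, 11:10–13:40, 14:30–16:50.
Diego free within 09:30–18:30: 09:50–11:20, 14:10–15:00, 15:30–18:30.
Thandi free within 09:30–18:30: 09:50–10:50, 12:00–14:40, 15:10–18:30.
Wyatt ∩ Diego: 09:50–11:00, 11:10–11:20, 14:30–15:00, 15:30–16:50.
Wyatt ∩ Diego ∩ Thandi: 09:50–10:50, 14:30–14:40, 15:30–16:50.
Wyatt ∩ Diego ∩ Thandi ∩ Viktor: 09:50–10:50, 14:30–14:40, 15:30–16:50.
Restricted to 12:20–16:10: 14:30–14:40, 15:30–16:10.
Windows ≥ 40 min: 15:30–16:10.

15:30–16:10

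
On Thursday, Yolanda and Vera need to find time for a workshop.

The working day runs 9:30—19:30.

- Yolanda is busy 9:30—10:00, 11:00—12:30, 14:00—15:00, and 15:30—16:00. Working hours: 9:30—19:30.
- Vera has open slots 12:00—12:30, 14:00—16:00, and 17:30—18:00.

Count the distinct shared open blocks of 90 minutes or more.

Yolanda free within 09:30–19:30: 10:00–11:00, 12:30–14:00, 15:00–15:30, 16:00–19:30.
Yolanda ∩ Vera: 15:00–15:30, 17:30–18:00.
Windows ≥ 90 min: (none).
That's 0 windows.

0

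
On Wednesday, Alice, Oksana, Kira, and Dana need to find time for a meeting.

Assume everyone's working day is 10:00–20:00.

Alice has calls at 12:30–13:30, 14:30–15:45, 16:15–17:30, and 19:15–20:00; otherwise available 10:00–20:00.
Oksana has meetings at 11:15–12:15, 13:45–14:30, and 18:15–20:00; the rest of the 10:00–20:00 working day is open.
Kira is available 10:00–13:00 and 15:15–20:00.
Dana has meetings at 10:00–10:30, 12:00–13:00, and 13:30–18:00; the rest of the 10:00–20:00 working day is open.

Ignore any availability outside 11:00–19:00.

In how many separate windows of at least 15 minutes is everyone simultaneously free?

2

Alice free within 10:00–20:00: 10:00–12:30, 13:30–14:30, 15:45–16:15, 17:30–19:15.
Oksana free within 10:00–20:00: 10:00–11:15, 12:15–13:45, 14:30–18:15.
Dana free within 10:00–20:00: 10:30–12:00, 13:00–13:30, 18:00–20:00.
Alice ∩ Oksana: 10:00–11:15, 12:15–12:30, 13:30–13:45, 15:45–16:15, 17:30–18:15.
Alice ∩ Oksana ∩ Kira: 10:00–11:15, 12:15–12:30, 15:45–16:15, 17:30–18:15.
Alice ∩ Oksana ∩ Kira ∩ Dana: 10:30–11:15, 18:00–18:15.
Restricted to 11:00–19:00: 11:00–11:15, 18:00–18:15.
Windows ≥ 15 min: 11:00–11:15, 18:00–18:15.
That's 2 windows.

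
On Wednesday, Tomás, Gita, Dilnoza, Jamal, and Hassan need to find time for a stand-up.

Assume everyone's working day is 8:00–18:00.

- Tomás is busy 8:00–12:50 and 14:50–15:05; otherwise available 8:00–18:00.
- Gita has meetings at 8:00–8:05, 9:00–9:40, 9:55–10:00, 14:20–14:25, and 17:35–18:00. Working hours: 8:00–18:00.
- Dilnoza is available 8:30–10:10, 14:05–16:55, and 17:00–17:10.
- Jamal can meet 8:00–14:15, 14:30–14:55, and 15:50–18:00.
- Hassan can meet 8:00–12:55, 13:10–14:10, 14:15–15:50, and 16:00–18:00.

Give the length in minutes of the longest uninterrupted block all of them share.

Tomás free within 08:00–18:00: 12:50–14:50, 15:05–18:00.
Gita free within 08:00–18:00: 08:05–09:00, 09:40–09:55, 10:00–14:20, 14:25–17:35.
Tomás ∩ Gita: 12:50–14:20, 14:25–14:50, 15:05–17:35.
Tomás ∩ Gita ∩ Dilnoza: 14:05–14:20, 14:25–14:50, 15:05–16:55, 17:00–17:10.
Tomás ∩ Gita ∩ Dilnoza ∩ Jamal: 14:05–14:15, 14:30–14:50, 15:50–16:55, 17:00–17:10.
Tomás ∩ Gita ∩ Dilnoza ∩ Jamal ∩ Hassan: 14:05–14:10, 14:30–14:50, 16:00–16:55, 17:00–17:10.
Common window lengths: 5, 20, 55, 10 min; longest is 55.

55 minutes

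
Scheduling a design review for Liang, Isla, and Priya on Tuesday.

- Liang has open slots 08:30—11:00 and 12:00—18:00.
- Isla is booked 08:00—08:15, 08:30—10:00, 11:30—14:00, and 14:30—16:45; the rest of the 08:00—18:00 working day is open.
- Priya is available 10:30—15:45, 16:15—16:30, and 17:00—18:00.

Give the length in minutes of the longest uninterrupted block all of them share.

60 minutes

Isla free within 08:00–18:00: 08:15–08:30, 10:00–11:30, 14:00–14:30, 16:45–18:00.
Liang ∩ Isla: 10:00–11:00, 14:00–14:30, 16:45–18:00.
Liang ∩ Isla ∩ Priya: 10:30–11:00, 14:00–14:30, 17:00–18:00.
Common window lengths: 30, 30, 60 min; longest is 60.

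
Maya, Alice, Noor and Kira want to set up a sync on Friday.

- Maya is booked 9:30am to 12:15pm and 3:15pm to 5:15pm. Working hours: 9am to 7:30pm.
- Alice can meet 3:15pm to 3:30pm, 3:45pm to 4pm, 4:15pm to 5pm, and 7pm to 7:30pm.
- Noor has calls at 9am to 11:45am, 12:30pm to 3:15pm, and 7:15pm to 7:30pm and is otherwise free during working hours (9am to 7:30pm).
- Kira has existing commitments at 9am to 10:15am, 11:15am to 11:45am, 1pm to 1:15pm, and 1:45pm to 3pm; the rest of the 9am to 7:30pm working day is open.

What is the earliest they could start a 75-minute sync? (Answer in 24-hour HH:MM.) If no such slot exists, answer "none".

Maya free within 09:00–19:30: 09:00–09:30, 12:15–15:15, 17:15–19:30.
Noor free within 09:00–19:30: 11:45–12:30, 15:15–19:15.
Kira free within 09:00–19:30: 10:15–11:15, 11:45–13:00, 13:15–13:45, 15:00–19:30.
Maya ∩ Alice: 19:00–19:30.
Maya ∩ Alice ∩ Noor: 19:00–19:15.
Maya ∩ Alice ∩ Noor ∩ Kira: 19:00–19:15.
Windows ≥ 75 min: (none).

none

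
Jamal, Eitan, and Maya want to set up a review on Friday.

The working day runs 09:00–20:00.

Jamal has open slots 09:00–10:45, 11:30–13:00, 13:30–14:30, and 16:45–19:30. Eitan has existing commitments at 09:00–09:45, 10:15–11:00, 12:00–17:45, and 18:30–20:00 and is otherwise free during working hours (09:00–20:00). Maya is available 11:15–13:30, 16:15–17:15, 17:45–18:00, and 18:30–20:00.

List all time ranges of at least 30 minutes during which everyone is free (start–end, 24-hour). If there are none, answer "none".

11:30–12:00

Eitan free within 09:00–20:00: 09:45–10:15, 11:00–12:00, 17:45–18:30.
Jamal ∩ Eitan: 09:45–10:15, 11:30–12:00, 17:45–18:30.
Jamal ∩ Eitan ∩ Maya: 11:30–12:00, 17:45–18:00.
Windows ≥ 30 min: 11:30–12:00.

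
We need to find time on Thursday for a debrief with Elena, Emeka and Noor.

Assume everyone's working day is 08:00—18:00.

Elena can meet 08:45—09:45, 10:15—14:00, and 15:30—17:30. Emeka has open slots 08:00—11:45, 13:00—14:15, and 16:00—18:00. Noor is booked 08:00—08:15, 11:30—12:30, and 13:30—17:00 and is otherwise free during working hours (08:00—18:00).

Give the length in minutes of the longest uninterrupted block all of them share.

Noor free within 08:00–18:00: 08:15–11:30, 12:30–13:30, 17:00–18:00.
Elena ∩ Emeka: 08:45–09:45, 10:15–11:45, 13:00–14:00, 16:00–17:30.
Elena ∩ Emeka ∩ Noor: 08:45–09:45, 10:15–11:30, 13:00–13:30, 17:00–17:30.
Common window lengths: 60, 75, 30, 30 min; longest is 75.

75 minutes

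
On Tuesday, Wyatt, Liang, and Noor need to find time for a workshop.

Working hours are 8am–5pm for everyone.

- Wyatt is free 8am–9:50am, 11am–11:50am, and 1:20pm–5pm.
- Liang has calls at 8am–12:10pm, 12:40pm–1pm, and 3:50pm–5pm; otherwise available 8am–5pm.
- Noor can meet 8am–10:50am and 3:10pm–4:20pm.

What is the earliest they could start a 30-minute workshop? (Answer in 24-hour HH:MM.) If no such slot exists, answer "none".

Liang free within 08:00–17:00: 12:10–12:40, 13:00–15:50.
Wyatt ∩ Liang: 13:20–15:50.
Wyatt ∩ Liang ∩ Noor: 15:10–15:50.
Windows ≥ 30 min: 15:10–15:50.
Earliest such window starts at 15:10.

15:10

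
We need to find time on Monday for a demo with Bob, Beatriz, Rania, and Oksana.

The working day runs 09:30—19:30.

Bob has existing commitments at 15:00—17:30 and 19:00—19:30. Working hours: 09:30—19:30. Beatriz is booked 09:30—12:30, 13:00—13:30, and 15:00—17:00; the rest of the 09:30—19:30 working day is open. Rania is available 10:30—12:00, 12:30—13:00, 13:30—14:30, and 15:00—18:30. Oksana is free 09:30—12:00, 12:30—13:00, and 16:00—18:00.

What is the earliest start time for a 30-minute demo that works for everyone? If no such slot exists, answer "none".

Bob free within 09:30–19:30: 09:30–15:00, 17:30–19:00.
Beatriz free within 09:30–19:30: 12:30–13:00, 13:30–15:00, 17:00–19:30.
Bob ∩ Beatriz: 12:30–13:00, 13:30–15:00, 17:30–19:00.
Bob ∩ Beatriz ∩ Rania: 12:30–13:00, 13:30–14:30, 17:30–18:30.
Bob ∩ Beatriz ∩ Rania ∩ Oksana: 12:30–13:00, 17:30–18:00.
Windows ≥ 30 min: 12:30–13:00, 17:30–18:00.
Earliest such window starts at 12:30.

12:30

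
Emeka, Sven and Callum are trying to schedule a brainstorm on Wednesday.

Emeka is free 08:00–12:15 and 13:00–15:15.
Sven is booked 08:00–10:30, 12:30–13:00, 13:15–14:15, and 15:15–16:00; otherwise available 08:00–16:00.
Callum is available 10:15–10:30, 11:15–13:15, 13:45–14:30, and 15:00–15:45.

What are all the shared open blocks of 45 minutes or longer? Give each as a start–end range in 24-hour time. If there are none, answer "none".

Sven free within 08:00–16:00: 10:30–12:30, 13:00–13:15, 14:15–15:15.
Emeka ∩ Sven: 10:30–12:15, 13:00–13:15, 14:15–15:15.
Emeka ∩ Sven ∩ Callum: 11:15–12:15, 13:00–13:15, 14:15–14:30, 15:00–15:15.
Windows ≥ 45 min: 11:15–12:15.

11:15–12:15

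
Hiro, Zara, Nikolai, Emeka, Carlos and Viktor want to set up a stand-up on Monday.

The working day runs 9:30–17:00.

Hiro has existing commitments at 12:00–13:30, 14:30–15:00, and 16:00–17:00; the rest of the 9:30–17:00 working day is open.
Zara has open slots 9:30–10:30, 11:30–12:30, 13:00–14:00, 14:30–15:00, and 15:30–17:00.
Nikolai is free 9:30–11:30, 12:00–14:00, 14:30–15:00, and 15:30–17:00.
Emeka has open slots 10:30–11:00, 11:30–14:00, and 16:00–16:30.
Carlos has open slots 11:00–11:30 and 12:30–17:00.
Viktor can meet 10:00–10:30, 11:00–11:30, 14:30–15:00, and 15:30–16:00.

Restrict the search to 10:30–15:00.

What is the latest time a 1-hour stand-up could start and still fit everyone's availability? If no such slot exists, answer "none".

Hiro free within 09:30–17:00: 09:30–12:00, 13:30–14:30, 15:00–16:00.
Hiro ∩ Zara: 09:30–10:30, 11:30–12:00, 13:30–14:00, 15:30–16:00.
Hiro ∩ Zara ∩ Nikolai: 09:30–10:30, 13:30–14:00, 15:30–16:00.
Hiro ∩ Zara ∩ Nikolai ∩ Emeka: 13:30–14:00.
Hiro ∩ Zara ∩ Nikolai ∩ Emeka ∩ Carlos: 13:30–14:00.
Hiro ∩ Zara ∩ Nikolai ∩ Emeka ∩ Carlos ∩ Viktor: (none).
Restricted to 10:30–15:00: (none).
Windows ≥ 60 min: (none).

none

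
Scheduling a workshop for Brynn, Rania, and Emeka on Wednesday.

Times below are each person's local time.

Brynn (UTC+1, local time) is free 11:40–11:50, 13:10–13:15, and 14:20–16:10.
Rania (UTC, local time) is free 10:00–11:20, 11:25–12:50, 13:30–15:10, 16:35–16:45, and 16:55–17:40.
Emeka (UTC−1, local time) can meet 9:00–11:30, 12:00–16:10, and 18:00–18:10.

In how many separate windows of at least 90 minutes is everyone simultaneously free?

1

Brynn → UTC: 10:40–10:50, 12:10–12:15, 13:20–15:10.
Rania → UTC: 10:00–11:20, 11:25–12:50, 13:30–15:10, 16:35–16:45, 16:55–17:40.
Emeka → UTC: 10:00–12:30, 13:00–17:10, 19:00–19:10.
Brynn ∩ Rania: 10:40–10:50, 12:10–12:15, 13:30–15:10.
Brynn ∩ Rania ∩ Emeka: 10:40–10:50, 12:10–12:15, 13:30–15:10.
Windows ≥ 90 min: 13:30–15:10.
That's 1 window.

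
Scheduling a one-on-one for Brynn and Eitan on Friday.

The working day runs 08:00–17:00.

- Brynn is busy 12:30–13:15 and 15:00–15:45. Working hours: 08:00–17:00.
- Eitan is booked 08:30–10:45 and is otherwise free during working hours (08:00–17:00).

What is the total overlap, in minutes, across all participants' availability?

315 minutes

Brynn free within 08:00–17:00: 08:00–12:30, 13:15–15:00, 15:45–17:00.
Eitan free within 08:00–17:00: 08:00–08:30, 10:45–17:00.
Brynn ∩ Eitan: 08:00–08:30, 10:45–12:30, 13:15–15:00, 15:45–17:00.
Total common minutes: 30 + 105 + 105 + 75 = 315.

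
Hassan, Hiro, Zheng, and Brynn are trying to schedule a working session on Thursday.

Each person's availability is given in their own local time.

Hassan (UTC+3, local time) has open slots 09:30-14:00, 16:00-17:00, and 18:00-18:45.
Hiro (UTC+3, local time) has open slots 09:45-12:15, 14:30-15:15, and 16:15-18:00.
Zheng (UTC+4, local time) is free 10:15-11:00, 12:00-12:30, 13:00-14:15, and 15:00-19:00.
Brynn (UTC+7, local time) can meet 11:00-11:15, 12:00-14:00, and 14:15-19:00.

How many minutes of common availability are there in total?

60 minutes

Hassan → UTC: 06:30–11:00, 13:00–14:00, 15:00–15:45.
Hiro → UTC: 06:45–09:15, 11:30–12:15, 13:15–15:00.
Zheng → UTC: 06:15–07:00, 08:00–08:30, 09:00–10:15, 11:00–15:00.
Brynn → UTC: 04:00–04:15, 05:00–07:00, 07:15–12:00.
Hassan ∩ Hiro: 06:45–09:15, 13:15–14:00.
Hassan ∩ Hiro ∩ Zheng: 06:45–07:00, 08:00–08:30, 09:00–09:15, 13:15–14:00.
Hassan ∩ Hiro ∩ Zheng ∩ Brynn: 06:45–07:00, 08:00–08:30, 09:00–09:15.
Total common minutes: 15 + 30 + 15 = 60.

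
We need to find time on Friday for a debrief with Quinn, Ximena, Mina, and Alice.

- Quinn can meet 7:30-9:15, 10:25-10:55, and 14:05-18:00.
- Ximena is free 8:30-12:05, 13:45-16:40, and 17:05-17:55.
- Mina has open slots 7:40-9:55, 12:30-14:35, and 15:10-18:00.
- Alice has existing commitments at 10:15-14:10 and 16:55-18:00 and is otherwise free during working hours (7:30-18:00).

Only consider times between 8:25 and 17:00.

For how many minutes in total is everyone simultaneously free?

Alice free within 07:30–18:00: 07:30–10:15, 14:10–16:55.
Quinn ∩ Ximena: 08:30–09:15, 10:25–10:55, 14:05–16:40, 17:05–17:55.
Quinn ∩ Ximena ∩ Mina: 08:30–09:15, 14:05–14:35, 15:10–16:40, 17:05–17:55.
Quinn ∩ Ximena ∩ Mina ∩ Alice: 08:30–09:15, 14:10–14:35, 15:10–16:40.
Restricted to 08:25–17:00: 08:30–09:15, 14:10–14:35, 15:10–16:40.
Total common minutes: 45 + 25 + 90 = 160.

160 minutes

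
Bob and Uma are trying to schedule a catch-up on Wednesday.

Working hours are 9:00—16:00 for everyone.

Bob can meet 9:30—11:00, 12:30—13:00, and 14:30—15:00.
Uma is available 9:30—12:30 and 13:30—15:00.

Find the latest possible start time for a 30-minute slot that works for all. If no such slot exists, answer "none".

14:30

Bob ∩ Uma: 09:30–11:00, 14:30–15:00.
Windows ≥ 30 min: 09:30–11:00, 14:30–15:00.
Latest start in the last window 14:30–15:00 is 15:00 − 30 min = 14:30.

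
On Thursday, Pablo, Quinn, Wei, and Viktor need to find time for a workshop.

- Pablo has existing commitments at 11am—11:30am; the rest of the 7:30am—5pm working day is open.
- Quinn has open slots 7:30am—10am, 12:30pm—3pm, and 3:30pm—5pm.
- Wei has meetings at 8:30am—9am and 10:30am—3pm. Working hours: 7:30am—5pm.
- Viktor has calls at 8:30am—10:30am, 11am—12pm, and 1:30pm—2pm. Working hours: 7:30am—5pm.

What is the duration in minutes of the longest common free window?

Pablo free within 07:30–17:00: 07:30–11:00, 11:30–17:00.
Wei free within 07:30–17:00: 07:30–08:30, 09:00–10:30, 15:00–17:00.
Viktor free within 07:30–17:00: 07:30–08:30, 10:30–11:00, 12:00–13:30, 14:00–17:00.
Pablo ∩ Quinn: 07:30–10:00, 12:30–15:00, 15:30–17:00.
Pablo ∩ Quinn ∩ Wei: 07:30–08:30, 09:00–10:00, 15:30–17:00.
Pablo ∩ Quinn ∩ Wei ∩ Viktor: 07:30–08:30, 15:30–17:00.
Common window lengths: 60, 90 min; longest is 90.

90 minutes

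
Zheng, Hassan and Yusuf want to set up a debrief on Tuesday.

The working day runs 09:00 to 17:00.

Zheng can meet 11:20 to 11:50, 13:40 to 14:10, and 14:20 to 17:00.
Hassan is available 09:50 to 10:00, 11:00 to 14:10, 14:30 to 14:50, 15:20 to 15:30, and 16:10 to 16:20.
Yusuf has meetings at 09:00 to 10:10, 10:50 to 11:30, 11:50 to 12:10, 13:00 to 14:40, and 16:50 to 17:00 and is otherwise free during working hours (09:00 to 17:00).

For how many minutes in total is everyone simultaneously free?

Yusuf free within 09:00–17:00: 10:10–10:50, 11:30–11:50, 12:10–13:00, 14:40–16:50.
Zheng ∩ Hassan: 11:20–11:50, 13:40–14:10, 14:30–14:50, 15:20–15:30, 16:10–16:20.
Zheng ∩ Hassan ∩ Yusuf: 11:30–11:50, 14:40–14:50, 15:20–15:30, 16:10–16:20.
Total common minutes: 20 + 10 + 10 + 10 = 50.

50 minutes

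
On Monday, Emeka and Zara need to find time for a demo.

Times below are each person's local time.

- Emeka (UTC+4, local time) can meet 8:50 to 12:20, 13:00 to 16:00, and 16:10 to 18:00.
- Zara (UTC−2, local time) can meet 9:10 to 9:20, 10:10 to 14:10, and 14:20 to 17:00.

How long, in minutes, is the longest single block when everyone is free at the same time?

Emeka → UTC: 04:50–08:20, 09:00–12:00, 12:10–14:00.
Zara → UTC: 11:10–11:20, 12:10–16:10, 16:20–19:00.
Emeka ∩ Zara: 11:10–11:20, 12:10–14:00.
Common window lengths: 10, 110 min; longest is 110.

110 minutes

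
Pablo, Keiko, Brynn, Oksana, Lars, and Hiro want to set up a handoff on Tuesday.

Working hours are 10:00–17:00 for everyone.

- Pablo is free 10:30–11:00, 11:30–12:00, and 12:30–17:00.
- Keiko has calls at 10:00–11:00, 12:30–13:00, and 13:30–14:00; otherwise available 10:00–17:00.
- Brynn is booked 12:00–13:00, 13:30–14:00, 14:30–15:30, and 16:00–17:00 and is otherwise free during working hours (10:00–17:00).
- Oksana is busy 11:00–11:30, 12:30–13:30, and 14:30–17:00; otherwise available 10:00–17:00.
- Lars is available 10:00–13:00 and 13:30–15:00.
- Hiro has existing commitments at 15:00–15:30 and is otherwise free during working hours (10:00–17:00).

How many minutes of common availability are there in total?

Keiko free within 10:00–17:00: 11:00–12:30, 13:00–13:30, 14:00–17:00.
Brynn free within 10:00–17:00: 10:00–12:00, 13:00–13:30, 14:00–14:30, 15:30–16:00.
Oksana free within 10:00–17:00: 10:00–11:00, 11:30–12:30, 13:30–14:30.
Hiro free within 10:00–17:00: 10:00–15:00, 15:30–17:00.
Pablo ∩ Keiko: 11:30–12:00, 13:00–13:30, 14:00–17:00.
Pablo ∩ Keiko ∩ Brynn: 11:30–12:00, 13:00–13:30, 14:00–14:30, 15:30–16:00.
Pablo ∩ Keiko ∩ Brynn ∩ Oksana: 11:30–12:00, 14:00–14:30.
Pablo ∩ Keiko ∩ Brynn ∩ Oksana ∩ Lars: 11:30–12:00, 14:00–14:30.
Pablo ∩ Keiko ∩ Brynn ∩ Oksana ∩ Lars ∩ Hiro: 11:30–12:00, 14:00–14:30.
Total common minutes: 30 + 30 = 60.

60 minutes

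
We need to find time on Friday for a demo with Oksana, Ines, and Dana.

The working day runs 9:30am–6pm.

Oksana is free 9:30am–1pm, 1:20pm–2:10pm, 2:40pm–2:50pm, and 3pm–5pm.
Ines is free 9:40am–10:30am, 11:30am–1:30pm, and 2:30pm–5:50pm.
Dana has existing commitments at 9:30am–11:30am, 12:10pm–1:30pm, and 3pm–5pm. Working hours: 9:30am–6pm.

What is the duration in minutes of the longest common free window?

Dana free within 09:30–18:00: 11:30–12:10, 13:30–15:00, 17:00–18:00.
Oksana ∩ Ines: 09:40–10:30, 11:30–13:00, 13:20–13:30, 14:40–14:50, 15:00–17:00.
Oksana ∩ Ines ∩ Dana: 11:30–12:10, 14:40–14:50.
Common window lengths: 40, 10 min; longest is 40.

40 minutes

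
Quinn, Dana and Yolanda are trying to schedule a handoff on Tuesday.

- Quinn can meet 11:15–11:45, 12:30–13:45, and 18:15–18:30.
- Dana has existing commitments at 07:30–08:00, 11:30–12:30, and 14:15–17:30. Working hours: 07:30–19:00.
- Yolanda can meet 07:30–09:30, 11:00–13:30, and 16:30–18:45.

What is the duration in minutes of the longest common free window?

Dana free within 07:30–19:00: 08:00–11:30, 12:30–14:15, 17:30–19:00.
Quinn ∩ Dana: 11:15–11:30, 12:30–13:45, 18:15–18:30.
Quinn ∩ Dana ∩ Yolanda: 11:15–11:30, 12:30–13:30, 18:15–18:30.
Common window lengths: 15, 60, 15 min; longest is 60.

60 minutes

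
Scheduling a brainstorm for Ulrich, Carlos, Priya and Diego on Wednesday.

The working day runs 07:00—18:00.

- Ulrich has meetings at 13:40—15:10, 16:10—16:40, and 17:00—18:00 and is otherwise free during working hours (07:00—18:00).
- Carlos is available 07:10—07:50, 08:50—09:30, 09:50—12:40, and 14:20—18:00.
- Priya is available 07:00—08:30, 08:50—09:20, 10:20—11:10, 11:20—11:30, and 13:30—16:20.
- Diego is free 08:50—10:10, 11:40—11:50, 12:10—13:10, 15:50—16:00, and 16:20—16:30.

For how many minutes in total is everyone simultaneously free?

Ulrich free within 07:00–18:00: 07:00–13:40, 15:10–16:10, 16:40–17:00.
Ulrich ∩ Carlos: 07:10–07:50, 08:50–09:30, 09:50–12:40, 15:10–16:10, 16:40–17:00.
Ulrich ∩ Carlos ∩ Priya: 07:10–07:50, 08:50–09:20, 10:20–11:10, 11:20–11:30, 15:10–16:10.
Ulrich ∩ Carlos ∩ Priya ∩ Diego: 08:50–09:20, 15:50–16:00.
Total common minutes: 30 + 10 = 40.

40 minutes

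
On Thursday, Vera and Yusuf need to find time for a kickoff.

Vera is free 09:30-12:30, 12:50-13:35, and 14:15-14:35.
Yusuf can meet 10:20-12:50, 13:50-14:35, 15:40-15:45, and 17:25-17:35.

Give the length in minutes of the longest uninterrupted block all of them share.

Vera ∩ Yusuf: 10:20–12:30, 14:15–14:35.
Common window lengths: 130, 20 min; longest is 130.

130 minutes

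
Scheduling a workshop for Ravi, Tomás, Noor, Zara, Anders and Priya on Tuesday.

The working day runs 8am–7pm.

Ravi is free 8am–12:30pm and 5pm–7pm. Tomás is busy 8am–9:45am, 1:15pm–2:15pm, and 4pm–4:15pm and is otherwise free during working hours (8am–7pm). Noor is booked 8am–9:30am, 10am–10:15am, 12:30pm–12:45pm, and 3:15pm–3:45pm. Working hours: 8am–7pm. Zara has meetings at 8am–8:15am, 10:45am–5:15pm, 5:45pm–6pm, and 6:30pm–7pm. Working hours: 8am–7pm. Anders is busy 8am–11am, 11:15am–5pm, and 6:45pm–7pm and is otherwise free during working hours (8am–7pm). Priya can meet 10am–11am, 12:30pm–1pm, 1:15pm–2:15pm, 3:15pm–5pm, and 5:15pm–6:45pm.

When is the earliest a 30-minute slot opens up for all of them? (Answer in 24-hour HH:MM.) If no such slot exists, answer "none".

17:15

Tomás free within 08:00–19:00: 09:45–13:15, 14:15–16:00, 16:15–19:00.
Noor free within 08:00–19:00: 09:30–10:00, 10:15–12:30, 12:45–15:15, 15:45–19:00.
Zara free within 08:00–19:00: 08:15–10:45, 17:15–17:45, 18:00–18:30.
Anders free within 08:00–19:00: 11:00–11:15, 17:00–18:45.
Ravi ∩ Tomás: 09:45–12:30, 17:00–19:00.
Ravi ∩ Tomás ∩ Noor: 09:45–10:00, 10:15–12:30, 17:00–19:00.
Ravi ∩ Tomás ∩ Noor ∩ Zara: 09:45–10:00, 10:15–10:45, 17:15–17:45, 18:00–18:30.
Ravi ∩ Tomás ∩ Noor ∩ Zara ∩ Anders: 17:15–17:45, 18:00–18:30.
Ravi ∩ Tomás ∩ Noor ∩ Zara ∩ Anders ∩ Priya: 17:15–17:45, 18:00–18:30.
Windows ≥ 30 min: 17:15–17:45, 18:00–18:30.
Earliest such window starts at 17:15.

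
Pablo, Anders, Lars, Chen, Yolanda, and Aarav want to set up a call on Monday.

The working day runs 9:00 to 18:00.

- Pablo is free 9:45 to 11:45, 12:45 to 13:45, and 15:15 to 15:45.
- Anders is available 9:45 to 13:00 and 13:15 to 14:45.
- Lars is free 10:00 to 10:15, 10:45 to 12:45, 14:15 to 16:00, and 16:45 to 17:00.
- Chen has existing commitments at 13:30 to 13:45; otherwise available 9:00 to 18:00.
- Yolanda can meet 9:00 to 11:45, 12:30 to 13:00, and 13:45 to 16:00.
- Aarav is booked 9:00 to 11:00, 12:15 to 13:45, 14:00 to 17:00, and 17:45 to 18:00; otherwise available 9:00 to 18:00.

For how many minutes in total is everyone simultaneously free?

45 minutes

Chen free within 09:00–18:00: 09:00–13:30, 13:45–18:00.
Aarav free within 09:00–18:00: 11:00–12:15, 13:45–14:00, 17:00–17:45.
Pablo ∩ Anders: 09:45–11:45, 12:45–13:00, 13:15–13:45.
Pablo ∩ Anders ∩ Lars: 10:00–10:15, 10:45–11:45.
Pablo ∩ Anders ∩ Lars ∩ Chen: 10:00–10:15, 10:45–11:45.
Pablo ∩ Anders ∩ Lars ∩ Chen ∩ Yolanda: 10:00–10:15, 10:45–11:45.
Pablo ∩ Anders ∩ Lars ∩ Chen ∩ Yolanda ∩ Aarav: 11:00–11:45.
Total common minutes: 45.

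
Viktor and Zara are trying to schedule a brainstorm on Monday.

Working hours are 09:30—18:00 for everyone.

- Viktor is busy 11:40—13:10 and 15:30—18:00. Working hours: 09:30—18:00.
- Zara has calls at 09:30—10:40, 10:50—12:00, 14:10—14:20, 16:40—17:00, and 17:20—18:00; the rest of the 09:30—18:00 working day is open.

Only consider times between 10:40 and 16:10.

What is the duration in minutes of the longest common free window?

70 minutes

Viktor free within 09:30–18:00: 09:30–11:40, 13:10–15:30.
Zara free within 09:30–18:00: 10:40–10:50, 12:00–14:10, 14:20–16:40, 17:00–17:20.
Viktor ∩ Zara: 10:40–10:50, 13:10–14:10, 14:20–15:30.
Restricted to 10:40–16:10: 10:40–10:50, 13:10–14:10, 14:20–15:30.
Common window lengths: 10, 60, 70 min; longest is 70.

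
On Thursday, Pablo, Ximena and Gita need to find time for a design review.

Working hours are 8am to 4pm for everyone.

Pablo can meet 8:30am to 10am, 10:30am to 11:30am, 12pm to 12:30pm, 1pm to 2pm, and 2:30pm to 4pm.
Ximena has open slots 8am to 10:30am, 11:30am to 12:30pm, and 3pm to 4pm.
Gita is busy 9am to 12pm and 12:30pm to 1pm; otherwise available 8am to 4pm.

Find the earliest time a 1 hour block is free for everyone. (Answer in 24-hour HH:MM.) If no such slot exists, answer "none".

15:00

Gita free within 08:00–16:00: 08:00–09:00, 12:00–12:30, 13:00–16:00.
Pablo ∩ Ximena: 08:30–10:00, 12:00–12:30, 15:00–16:00.
Pablo ∩ Ximena ∩ Gita: 08:30–09:00, 12:00–12:30, 15:00–16:00.
Windows ≥ 60 min: 15:00–16:00.
Earliest such window starts at 15:00.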